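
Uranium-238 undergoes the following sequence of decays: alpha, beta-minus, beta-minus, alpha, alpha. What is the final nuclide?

Start: (A, Z) = (238, 92).
After α: (234, 90).
After β⁻: (234, 91).
After β⁻: (234, 92).
After α: (230, 90).
After α: (226, 88).
Z = 88 is radium.

Ra-226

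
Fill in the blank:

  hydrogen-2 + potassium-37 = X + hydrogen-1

K-38

Conserve mass number: 2 + 37 = A + 1, so A = 38.
Conserve atomic number: 1 + 19 = Z + 1, so Z = 19.
Z = 19 is potassium, so the species is potassium-38.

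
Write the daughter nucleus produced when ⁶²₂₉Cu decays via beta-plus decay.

Ni-62

Beta-plus decay: mass number changes by +0, atomic number by -1.
A: 62 = 62; Z: 29 − 1 = 28.
Z = 28 is nickel, so the daughter is ⁶²₂₈Ni.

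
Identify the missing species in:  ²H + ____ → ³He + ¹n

deuteron

Conserve mass number: 2 + A = 3 + 1, so A = 2.
Conserve atomic number: 1 + Z = 2 + 0, so Z = 1.
A = 2 and Z = 1 is ²H — a deuteron.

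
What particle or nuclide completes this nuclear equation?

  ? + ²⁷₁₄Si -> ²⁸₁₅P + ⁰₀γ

Conserve mass number: A + 27 = 28 + 0, so A = 1.
Conserve atomic number: Z + 14 = 15 + 0, so Z = 1.
A = 1 and Z = 1 is ¹₁H — a proton.

proton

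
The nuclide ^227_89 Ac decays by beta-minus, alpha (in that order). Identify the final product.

Ra-223

Start: (A, Z) = (227, 89).
After β⁻: (227, 90).
After α: (223, 88).
Z = 88 is radium.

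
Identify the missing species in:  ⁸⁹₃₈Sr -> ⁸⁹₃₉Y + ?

Conserve mass number: 89 = 89 + A, so A = 0.
Conserve atomic number: 38 = 39 + Z, so Z = -1.
A = 0 and Z = -1 is ⁰₋₁e — a beta-minus particle.

beta-minus particle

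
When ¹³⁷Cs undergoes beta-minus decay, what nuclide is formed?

Beta-minus decay: mass number changes by +0, atomic number by +1.
A: 137 = 137; Z: 55 + 1 = 56.
Z = 56 is barium, so the daughter is ¹³⁷Ba.

Ba-137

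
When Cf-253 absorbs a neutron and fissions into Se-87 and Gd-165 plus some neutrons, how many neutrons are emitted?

Conserve mass number: 254 = 87 + 165 + k, so k = 254 − 252 = 2.
Check atomic number: 98 = 34 + 64 + 0 = 98. ✓

2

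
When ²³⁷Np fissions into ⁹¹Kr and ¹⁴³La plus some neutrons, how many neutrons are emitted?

Conserve mass number: 237 = 91 + 143 + k, so k = 237 − 234 = 3.
Check atomic number: 93 = 36 + 57 + 0 = 93. ✓

3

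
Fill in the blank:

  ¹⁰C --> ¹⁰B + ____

Conserve mass number: 10 = 10 + A, so A = 0.
Conserve atomic number: 6 = 5 + Z, so Z = 1.
A = 0 and Z = 1 is e⁺ — a positron.

positron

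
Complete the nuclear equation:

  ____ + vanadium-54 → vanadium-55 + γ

Conserve mass number: A + 54 = 55 + 0, so A = 1.
Conserve atomic number: Z + 23 = 23 + 0, so Z = 0.
A = 1 and Z = 0 is neutron — a neutron.

neutron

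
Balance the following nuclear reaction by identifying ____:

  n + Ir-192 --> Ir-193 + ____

Conserve mass number: 1 + 192 = 193 + A, so A = 0.
Conserve atomic number: 0 + 77 = 77 + Z, so Z = 0.
A = 0 and Z = 0 is γ — a gamma ray.

gamma ray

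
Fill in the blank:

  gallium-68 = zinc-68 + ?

positron

Conserve mass number: 68 = 68 + A, so A = 0.
Conserve atomic number: 31 = 30 + Z, so Z = 1.
A = 0 and Z = 1 is e⁺ — a positron.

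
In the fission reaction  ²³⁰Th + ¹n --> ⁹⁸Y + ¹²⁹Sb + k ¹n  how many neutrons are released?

4

Conserve mass number: 231 = 98 + 129 + k, so k = 231 − 227 = 4.
Check atomic number: 90 = 39 + 51 + 0 = 90. ✓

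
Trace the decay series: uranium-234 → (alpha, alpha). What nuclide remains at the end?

Ra-226

Start: (A, Z) = (234, 92).
After α: (230, 90).
After α: (226, 88).
Z = 88 is radium.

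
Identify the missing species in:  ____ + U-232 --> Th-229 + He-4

neutron

Conserve mass number: A + 232 = 229 + 4, so A = 1.
Conserve atomic number: Z + 92 = 90 + 2, so Z = 0.
A = 1 and Z = 0 is n — a neutron.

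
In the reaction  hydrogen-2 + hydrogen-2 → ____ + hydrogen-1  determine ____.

H-3

Conserve mass number: 2 + 2 = A + 1, so A = 3.
Conserve atomic number: 1 + 1 = Z + 1, so Z = 1.
A = 3 and Z = 1 is hydrogen-3 — a triton.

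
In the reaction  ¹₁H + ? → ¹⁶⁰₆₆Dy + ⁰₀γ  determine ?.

Conserve mass number: 1 + A = 160 + 0, so A = 159.
Conserve atomic number: 1 + Z = 66 + 0, so Z = 65.
Z = 65 is terbium, so the species is ¹⁵⁹₆₅Tb.

Tb-159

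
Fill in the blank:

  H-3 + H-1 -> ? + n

He-3

Conserve mass number: 3 + 1 = A + 1, so A = 3.
Conserve atomic number: 1 + 1 = Z + 0, so Z = 2.
Z = 2 is helium, so the species is He-3.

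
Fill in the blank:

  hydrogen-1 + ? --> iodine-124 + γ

Te-123

Conserve mass number: 1 + A = 124 + 0, so A = 123.
Conserve atomic number: 1 + Z = 53 + 0, so Z = 52.
Z = 52 is tellurium, so the species is tellurium-123.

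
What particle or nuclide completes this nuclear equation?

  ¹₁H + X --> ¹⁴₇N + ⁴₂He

O-17

Conserve mass number: 1 + A = 14 + 4, so A = 17.
Conserve atomic number: 1 + Z = 7 + 2, so Z = 8.
Z = 8 is oxygen, so the species is ¹⁷₈O.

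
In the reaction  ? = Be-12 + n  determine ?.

Be-13

Conserve mass number: A = 12 + 1, so A = 13.
Conserve atomic number: Z = 4 + 0, so Z = 4.
Z = 4 is beryllium, so the species is Be-13.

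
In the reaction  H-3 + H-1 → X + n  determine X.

He-3

Conserve mass number: 3 + 1 = A + 1, so A = 3.
Conserve atomic number: 1 + 1 = Z + 0, so Z = 2.
Z = 2 is helium, so the species is He-3.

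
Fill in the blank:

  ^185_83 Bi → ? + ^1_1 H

Pb-184

Conserve mass number: 185 = A + 1, so A = 184.
Conserve atomic number: 83 = Z + 1, so Z = 82.
Z = 82 is lead, so the species is ^184_82 Pb.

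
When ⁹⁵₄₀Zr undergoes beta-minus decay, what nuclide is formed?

Beta-minus decay: mass number changes by +0, atomic number by +1.
A: 95 = 95; Z: 40 + 1 = 41.
Z = 41 is niobium, so the daughter is ⁹⁵₄₁Nb.

Nb-95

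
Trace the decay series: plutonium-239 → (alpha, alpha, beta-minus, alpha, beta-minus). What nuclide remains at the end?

Th-227

Start: (A, Z) = (239, 94).
After α: (235, 92).
After α: (231, 90).
After β⁻: (231, 91).
After α: (227, 89).
After β⁻: (227, 90).
Z = 90 is thorium.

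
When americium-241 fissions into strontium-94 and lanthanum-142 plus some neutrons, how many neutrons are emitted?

Conserve mass number: 241 = 94 + 142 + k, so k = 241 − 236 = 5.
Check atomic number: 95 = 38 + 57 + 0 = 95. ✓

5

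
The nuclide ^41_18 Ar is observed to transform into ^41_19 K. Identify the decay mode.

ΔA = 41 − 41 = 0; ΔZ = 19 − 18 = +1.
A is unchanged and Z rises by 1 — a neutron has become a proton (β⁻ decay).

beta-minus decay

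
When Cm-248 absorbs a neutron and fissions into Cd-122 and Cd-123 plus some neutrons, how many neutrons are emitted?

4

Conserve mass number: 249 = 122 + 123 + k, so k = 249 − 245 = 4.
Check atomic number: 96 = 48 + 48 + 0 = 96. ✓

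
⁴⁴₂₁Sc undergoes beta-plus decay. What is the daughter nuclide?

Ca-44

Beta-plus decay: mass number changes by +0, atomic number by -1.
A: 44 = 44; Z: 21 − 1 = 20.
Z = 20 is calcium, so the daughter is ⁴⁴₂₀Ca.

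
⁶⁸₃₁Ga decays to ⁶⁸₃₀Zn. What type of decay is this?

beta-plus decay or electron capture

ΔA = 68 − 68 = 0; ΔZ = 30 − 31 = -1.
A is unchanged and Z drops by 1 — a proton has become a neutron (β⁺ emission or electron capture).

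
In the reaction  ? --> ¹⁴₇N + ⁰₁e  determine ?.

Conserve mass number: A = 14 + 0, so A = 14.
Conserve atomic number: Z = 7 + 1, so Z = 8.
Z = 8 is oxygen, so the species is ¹⁴₈O.

O-14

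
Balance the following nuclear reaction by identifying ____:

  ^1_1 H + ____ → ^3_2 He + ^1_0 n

Conserve mass number: 1 + A = 3 + 1, so A = 3.
Conserve atomic number: 1 + Z = 2 + 0, so Z = 1.
A = 3 and Z = 1 is ^3_1 H — a triton.

triton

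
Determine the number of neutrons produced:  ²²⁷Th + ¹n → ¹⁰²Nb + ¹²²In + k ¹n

Conserve mass number: 228 = 102 + 122 + k, so k = 228 − 224 = 4.
Check atomic number: 90 = 41 + 49 + 0 = 90. ✓

4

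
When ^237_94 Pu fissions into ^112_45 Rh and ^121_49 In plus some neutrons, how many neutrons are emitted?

Conserve mass number: 237 = 112 + 121 + k, so k = 237 − 233 = 4.
Check atomic number: 94 = 45 + 49 + 0 = 94. ✓

4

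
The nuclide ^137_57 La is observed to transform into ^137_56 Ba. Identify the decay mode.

beta-plus decay or electron capture

ΔA = 137 − 137 = 0; ΔZ = 56 − 57 = -1.
A is unchanged and Z drops by 1 — a proton has become a neutron (β⁺ emission or electron capture).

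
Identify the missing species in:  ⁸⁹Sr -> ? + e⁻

Conserve mass number: 89 = A + 0, so A = 89.
Conserve atomic number: 38 = Z − 1, so Z = 39.
Z = 39 is yttrium, so the species is ⁸⁹Y.

Y-89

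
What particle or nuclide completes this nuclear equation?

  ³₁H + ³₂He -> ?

Li-6

Conserve mass number: 3 + 3 = A, so A = 6.
Conserve atomic number: 1 + 2 = Z, so Z = 3.
Z = 3 is lithium, so the species is ⁶₃Li.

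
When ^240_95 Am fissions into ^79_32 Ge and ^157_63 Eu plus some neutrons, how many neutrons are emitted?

Conserve mass number: 240 = 79 + 157 + k, so k = 240 − 236 = 4.
Check atomic number: 95 = 32 + 63 + 0 = 95. ✓

4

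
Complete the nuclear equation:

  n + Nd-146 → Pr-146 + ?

proton

Conserve mass number: 1 + 146 = 146 + A, so A = 1.
Conserve atomic number: 0 + 60 = 59 + Z, so Z = 1.
A = 1 and Z = 1 is H-1 — a proton.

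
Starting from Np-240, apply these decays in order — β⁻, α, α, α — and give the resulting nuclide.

Ra-228

Start: (A, Z) = (240, 93).
After β⁻: (240, 94).
After α: (236, 92).
After α: (232, 90).
After α: (228, 88).
Z = 88 is radium.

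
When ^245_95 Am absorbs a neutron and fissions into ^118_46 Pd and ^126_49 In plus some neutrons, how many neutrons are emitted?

Conserve mass number: 246 = 118 + 126 + k, so k = 246 − 244 = 2.
Check atomic number: 95 = 46 + 49 + 0 = 95. ✓

2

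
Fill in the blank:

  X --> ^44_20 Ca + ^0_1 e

Conserve mass number: A = 44 + 0, so A = 44.
Conserve atomic number: Z = 20 + 1, so Z = 21.
Z = 21 is scandium, so the species is ^44_21 Sc.

Sc-44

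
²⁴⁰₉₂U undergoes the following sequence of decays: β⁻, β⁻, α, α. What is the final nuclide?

Th-232

Start: (A, Z) = (240, 92).
After β⁻: (240, 93).
After β⁻: (240, 94).
After α: (236, 92).
After α: (232, 90).
Z = 90 is thorium.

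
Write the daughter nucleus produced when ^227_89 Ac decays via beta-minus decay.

Beta-minus decay: mass number changes by +0, atomic number by +1.
A: 227 = 227; Z: 89 + 1 = 90.
Z = 90 is thorium, so the daughter is ^227_90 Th.

Th-227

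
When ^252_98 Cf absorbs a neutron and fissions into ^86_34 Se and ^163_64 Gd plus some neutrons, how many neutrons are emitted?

4

Conserve mass number: 253 = 86 + 163 + k, so k = 253 − 249 = 4.
Check atomic number: 98 = 34 + 64 + 0 = 98. ✓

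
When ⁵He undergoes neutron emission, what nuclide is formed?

He-4

Neutron emission: mass number changes by -1, atomic number by +0.
A: 5 − 1 = 4; Z: 2 = 2.
Z = 2 is helium, so the daughter is ⁴He.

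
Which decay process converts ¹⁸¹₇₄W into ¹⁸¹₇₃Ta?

ΔA = 181 − 181 = 0; ΔZ = 73 − 74 = -1.
A is unchanged and Z drops by 1 — a proton has become a neutron (β⁺ emission or electron capture).

beta-plus decay or electron capture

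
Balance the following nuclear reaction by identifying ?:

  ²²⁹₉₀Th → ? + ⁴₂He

Conserve mass number: 229 = A + 4, so A = 225.
Conserve atomic number: 90 = Z + 2, so Z = 88.
Z = 88 is radium, so the species is ²²⁵₈₈Ra.

Ra-225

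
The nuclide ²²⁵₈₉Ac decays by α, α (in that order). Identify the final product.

At-217

Start: (A, Z) = (225, 89).
After α: (221, 87).
After α: (217, 85).
Z = 85 is astatine.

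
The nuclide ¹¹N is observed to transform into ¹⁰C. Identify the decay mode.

ΔA = 10 − 11 = -1; ΔZ = 6 − 7 = -1.
A drops by 1 and Z drops by 1 — a proton was emitted.

proton emission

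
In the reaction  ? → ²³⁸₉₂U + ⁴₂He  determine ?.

Pu-242

Conserve mass number: A = 238 + 4, so A = 242.
Conserve atomic number: Z = 92 + 2, so Z = 94.
Z = 94 is plutonium, so the species is ²⁴²₉₄Pu.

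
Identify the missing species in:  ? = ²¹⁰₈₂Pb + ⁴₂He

Conserve mass number: A = 210 + 4, so A = 214.
Conserve atomic number: Z = 82 + 2, so Z = 84.
Z = 84 is polonium, so the species is ²¹⁴₈₄Po.

Po-214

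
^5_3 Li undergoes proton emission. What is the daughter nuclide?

He-4

Proton emission: mass number changes by -1, atomic number by -1.
A: 5 − 1 = 4; Z: 3 − 1 = 2.
Z = 2 is helium, so the daughter is ^4_2 He.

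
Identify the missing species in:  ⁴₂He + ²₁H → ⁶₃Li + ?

Conserve mass number: 4 + 2 = 6 + A, so A = 0.
Conserve atomic number: 2 + 1 = 3 + Z, so Z = 0.
A = 0 and Z = 0 is ⁰₀γ — a gamma ray.

gamma ray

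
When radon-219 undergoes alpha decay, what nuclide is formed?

Po-215

Alpha decay: mass number changes by -4, atomic number by -2.
A: 219 − 4 = 215; Z: 86 − 2 = 84.
Z = 84 is polonium, so the daughter is polonium-215.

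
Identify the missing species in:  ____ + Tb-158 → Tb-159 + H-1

deuteron

Conserve mass number: A + 158 = 159 + 1, so A = 2.
Conserve atomic number: Z + 65 = 65 + 1, so Z = 1.
A = 2 and Z = 1 is H-2 — a deuteron.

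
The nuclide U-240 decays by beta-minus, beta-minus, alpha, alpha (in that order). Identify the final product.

Th-232

Start: (A, Z) = (240, 92).
After β⁻: (240, 93).
After β⁻: (240, 94).
After α: (236, 92).
After α: (232, 90).
Z = 90 is thorium.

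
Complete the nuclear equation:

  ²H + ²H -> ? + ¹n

Conserve mass number: 2 + 2 = A + 1, so A = 3.
Conserve atomic number: 1 + 1 = Z + 0, so Z = 2.
Z = 2 is helium, so the species is ³He.

He-3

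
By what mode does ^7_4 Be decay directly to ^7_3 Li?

ΔA = 7 − 7 = 0; ΔZ = 3 − 4 = -1.
A is unchanged and Z drops by 1 — a proton has become a neutron (β⁺ emission or electron capture).

beta-plus decay or electron capture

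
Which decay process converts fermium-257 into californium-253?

ΔA = 253 − 257 = -4; ΔZ = 98 − 100 = -2.
A drops by 4 and Z drops by 2 — the signature of alpha emission.

alpha decay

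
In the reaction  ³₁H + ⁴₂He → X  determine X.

Li-7

Conserve mass number: 3 + 4 = A, so A = 7.
Conserve atomic number: 1 + 2 = Z, so Z = 3.
Z = 3 is lithium, so the species is ⁷₃Li.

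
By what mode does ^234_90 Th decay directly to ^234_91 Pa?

ΔA = 234 − 234 = 0; ΔZ = 91 − 90 = +1.
A is unchanged and Z rises by 1 — a neutron has become a proton (β⁻ decay).

beta-minus decay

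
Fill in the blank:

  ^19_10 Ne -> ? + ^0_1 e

F-19

Conserve mass number: 19 = A + 0, so A = 19.
Conserve atomic number: 10 = Z + 1, so Z = 9.
Z = 9 is fluorine, so the species is ^19_9 F.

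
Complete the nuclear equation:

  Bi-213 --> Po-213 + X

Conserve mass number: 213 = 213 + A, so A = 0.
Conserve atomic number: 83 = 84 + Z, so Z = -1.
A = 0 and Z = -1 is e⁻ — a beta-minus particle.

beta-minus particle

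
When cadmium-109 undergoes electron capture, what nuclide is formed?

Ag-109

Electron capture: mass number changes by +0, atomic number by -1.
A: 109 = 109; Z: 48 − 1 = 47.
Z = 47 is silver, so the daughter is silver-109.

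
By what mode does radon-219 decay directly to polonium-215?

alpha decay

ΔA = 215 − 219 = -4; ΔZ = 84 − 86 = -2.
A drops by 4 and Z drops by 2 — the signature of alpha emission.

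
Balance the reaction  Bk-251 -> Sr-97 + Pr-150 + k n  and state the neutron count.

4

Conserve mass number: 251 = 97 + 150 + k, so k = 251 − 247 = 4.
Check atomic number: 97 = 38 + 59 + 0 = 97. ✓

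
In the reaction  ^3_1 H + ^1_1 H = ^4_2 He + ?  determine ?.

gamma ray

Conserve mass number: 3 + 1 = 4 + A, so A = 0.
Conserve atomic number: 1 + 1 = 2 + Z, so Z = 0.
A = 0 and Z = 0 is ^0_0 γ — a gamma ray.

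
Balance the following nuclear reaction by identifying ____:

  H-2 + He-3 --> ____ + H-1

Conserve mass number: 2 + 3 = A + 1, so A = 4.
Conserve atomic number: 1 + 2 = Z + 1, so Z = 2.
A = 4 and Z = 2 is He-4 — an alpha particle.

He-4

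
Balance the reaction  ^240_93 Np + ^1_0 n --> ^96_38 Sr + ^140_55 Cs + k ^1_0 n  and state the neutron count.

Conserve mass number: 241 = 96 + 140 + k, so k = 241 − 236 = 5.
Check atomic number: 93 = 38 + 55 + 0 = 93. ✓

5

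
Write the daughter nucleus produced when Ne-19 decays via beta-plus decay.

F-19

Beta-plus decay: mass number changes by +0, atomic number by -1.
A: 19 = 19; Z: 10 − 1 = 9.
Z = 9 is fluorine, so the daughter is F-19.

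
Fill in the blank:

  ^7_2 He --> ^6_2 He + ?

Conserve mass number: 7 = 6 + A, so A = 1.
Conserve atomic number: 2 = 2 + Z, so Z = 0.
A = 1 and Z = 0 is ^1_0 n — a neutron.

neutron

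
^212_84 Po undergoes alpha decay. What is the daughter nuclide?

Pb-208

Alpha decay: mass number changes by -4, atomic number by -2.
A: 212 − 4 = 208; Z: 84 − 2 = 82.
Z = 82 is lead, so the daughter is ^208_82 Pb.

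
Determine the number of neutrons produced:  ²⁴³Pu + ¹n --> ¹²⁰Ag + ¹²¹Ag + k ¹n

Conserve mass number: 244 = 120 + 121 + k, so k = 244 − 241 = 3.
Check atomic number: 94 = 47 + 47 + 0 = 94. ✓

3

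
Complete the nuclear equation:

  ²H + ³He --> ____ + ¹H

Conserve mass number: 2 + 3 = A + 1, so A = 4.
Conserve atomic number: 1 + 2 = Z + 1, so Z = 2.
A = 4 and Z = 2 is ⁴He — an alpha particle.

He-4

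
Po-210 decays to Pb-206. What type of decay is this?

alpha decay

ΔA = 206 − 210 = -4; ΔZ = 82 − 84 = -2.
A drops by 4 and Z drops by 2 — the signature of alpha emission.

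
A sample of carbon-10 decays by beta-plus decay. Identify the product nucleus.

B-10

Beta-plus decay: mass number changes by +0, atomic number by -1.
A: 10 = 10; Z: 6 − 1 = 5.
Z = 5 is boron, so the daughter is boron-10.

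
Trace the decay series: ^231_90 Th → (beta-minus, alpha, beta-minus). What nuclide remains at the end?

Th-227

Start: (A, Z) = (231, 90).
After β⁻: (231, 91).
After α: (227, 89).
After β⁻: (227, 90).
Z = 90 is thorium.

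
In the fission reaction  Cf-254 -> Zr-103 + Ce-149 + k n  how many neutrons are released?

2

Conserve mass number: 254 = 103 + 149 + k, so k = 254 − 252 = 2.
Check atomic number: 98 = 40 + 58 + 0 = 98. ✓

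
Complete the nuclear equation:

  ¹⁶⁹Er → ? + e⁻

Tm-169

Conserve mass number: 169 = A + 0, so A = 169.
Conserve atomic number: 68 = Z − 1, so Z = 69.
Z = 69 is thulium, so the species is ¹⁶⁹Tm.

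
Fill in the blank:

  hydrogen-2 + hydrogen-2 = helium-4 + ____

gamma ray

Conserve mass number: 2 + 2 = 4 + A, so A = 0.
Conserve atomic number: 1 + 1 = 2 + Z, so Z = 0.
A = 0 and Z = 0 is γ — a gamma ray.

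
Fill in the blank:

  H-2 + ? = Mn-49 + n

Cr-48

Conserve mass number: 2 + A = 49 + 1, so A = 48.
Conserve atomic number: 1 + Z = 25 + 0, so Z = 24.
Z = 24 is chromium, so the species is Cr-48.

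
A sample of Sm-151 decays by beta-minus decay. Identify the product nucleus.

Eu-151

Beta-minus decay: mass number changes by +0, atomic number by +1.
A: 151 = 151; Z: 62 + 1 = 63.
Z = 63 is europium, so the daughter is Eu-151.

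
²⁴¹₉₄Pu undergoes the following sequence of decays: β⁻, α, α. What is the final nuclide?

Pa-233

Start: (A, Z) = (241, 94).
After β⁻: (241, 95).
After α: (237, 93).
After α: (233, 91).
Z = 91 is protactinium.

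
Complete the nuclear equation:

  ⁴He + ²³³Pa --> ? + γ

Np-237

Conserve mass number: 4 + 233 = A + 0, so A = 237.
Conserve atomic number: 2 + 91 = Z + 0, so Z = 93.
Z = 93 is neptunium, so the species is ²³⁷Np.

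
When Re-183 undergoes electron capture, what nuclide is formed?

Electron capture: mass number changes by +0, atomic number by -1.
A: 183 = 183; Z: 75 − 1 = 74.
Z = 74 is tungsten, so the daughter is W-183.

W-183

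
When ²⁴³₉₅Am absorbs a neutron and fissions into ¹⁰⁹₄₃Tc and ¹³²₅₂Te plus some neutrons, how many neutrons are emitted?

Conserve mass number: 244 = 109 + 132 + k, so k = 244 − 241 = 3.
Check atomic number: 95 = 43 + 52 + 0 = 95. ✓

3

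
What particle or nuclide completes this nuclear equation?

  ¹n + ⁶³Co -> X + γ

Co-64

Conserve mass number: 1 + 63 = A + 0, so A = 64.
Conserve atomic number: 0 + 27 = Z + 0, so Z = 27.
Z = 27 is cobalt, so the species is ⁶⁴Co.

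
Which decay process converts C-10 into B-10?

beta-plus decay or electron capture

ΔA = 10 − 10 = 0; ΔZ = 5 − 6 = -1.
A is unchanged and Z drops by 1 — a proton has become a neutron (β⁺ emission or electron capture).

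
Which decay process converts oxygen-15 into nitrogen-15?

ΔA = 15 − 15 = 0; ΔZ = 7 − 8 = -1.
A is unchanged and Z drops by 1 — a proton has become a neutron (β⁺ emission or electron capture).

beta-plus decay or electron capture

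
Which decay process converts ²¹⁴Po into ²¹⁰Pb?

ΔA = 210 − 214 = -4; ΔZ = 82 − 84 = -2.
A drops by 4 and Z drops by 2 — the signature of alpha emission.

alpha decay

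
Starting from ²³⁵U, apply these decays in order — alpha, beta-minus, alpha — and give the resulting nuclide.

Ac-227

Start: (A, Z) = (235, 92).
After α: (231, 90).
After β⁻: (231, 91).
After α: (227, 89).
Z = 89 is actinium.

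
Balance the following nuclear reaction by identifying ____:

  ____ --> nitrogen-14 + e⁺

Conserve mass number: A = 14 + 0, so A = 14.
Conserve atomic number: Z = 7 + 1, so Z = 8.
Z = 8 is oxygen, so the species is oxygen-14.

O-14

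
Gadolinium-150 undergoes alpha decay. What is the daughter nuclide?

Sm-146

Alpha decay: mass number changes by -4, atomic number by -2.
A: 150 − 4 = 146; Z: 64 − 2 = 62.
Z = 62 is samarium, so the daughter is samarium-146.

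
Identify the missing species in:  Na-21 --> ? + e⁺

Conserve mass number: 21 = A + 0, so A = 21.
Conserve atomic number: 11 = Z + 1, so Z = 10.
Z = 10 is neon, so the species is Ne-21.

Ne-21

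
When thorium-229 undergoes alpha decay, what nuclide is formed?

Alpha decay: mass number changes by -4, atomic number by -2.
A: 229 − 4 = 225; Z: 90 − 2 = 88.
Z = 88 is radium, so the daughter is radium-225.

Ra-225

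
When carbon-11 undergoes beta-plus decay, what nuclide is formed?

Beta-plus decay: mass number changes by +0, atomic number by -1.
A: 11 = 11; Z: 6 − 1 = 5.
Z = 5 is boron, so the daughter is boron-11.

B-11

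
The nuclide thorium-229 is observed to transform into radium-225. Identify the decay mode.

alpha decay

ΔA = 225 − 229 = -4; ΔZ = 88 − 90 = -2.
A drops by 4 and Z drops by 2 — the signature of alpha emission.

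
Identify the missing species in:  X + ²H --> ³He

Conserve mass number: A + 2 = 3, so A = 1.
Conserve atomic number: Z + 1 = 2, so Z = 1.
A = 1 and Z = 1 is ¹H — a proton.

proton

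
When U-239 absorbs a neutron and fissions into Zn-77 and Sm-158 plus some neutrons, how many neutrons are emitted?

Conserve mass number: 240 = 77 + 158 + k, so k = 240 − 235 = 5.
Check atomic number: 92 = 30 + 62 + 0 = 92. ✓

5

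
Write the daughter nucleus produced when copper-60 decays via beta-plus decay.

Ni-60

Beta-plus decay: mass number changes by +0, atomic number by -1.
A: 60 = 60; Z: 29 − 1 = 28.
Z = 28 is nickel, so the daughter is nickel-60.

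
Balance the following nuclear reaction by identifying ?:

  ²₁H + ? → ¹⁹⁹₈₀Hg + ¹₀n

Au-198

Conserve mass number: 2 + A = 199 + 1, so A = 198.
Conserve atomic number: 1 + Z = 80 + 0, so Z = 79.
Z = 79 is gold, so the species is ¹⁹⁸₇₉Au.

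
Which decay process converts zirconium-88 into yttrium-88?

ΔA = 88 − 88 = 0; ΔZ = 39 − 40 = -1.
A is unchanged and Z drops by 1 — a proton has become a neutron (β⁺ emission or electron capture).

beta-plus decay or electron capture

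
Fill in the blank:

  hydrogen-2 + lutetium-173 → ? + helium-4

Conserve mass number: 2 + 173 = A + 4, so A = 171.
Conserve atomic number: 1 + 71 = Z + 2, so Z = 70.
Z = 70 is ytterbium, so the species is ytterbium-171.

Yb-171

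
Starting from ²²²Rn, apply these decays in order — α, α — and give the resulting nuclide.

Pb-214

Start: (A, Z) = (222, 86).
After α: (218, 84).
After α: (214, 82).
Z = 82 is lead.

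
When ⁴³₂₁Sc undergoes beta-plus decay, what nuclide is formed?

Ca-43

Beta-plus decay: mass number changes by +0, atomic number by -1.
A: 43 = 43; Z: 21 − 1 = 20.
Z = 20 is calcium, so the daughter is ⁴³₂₀Ca.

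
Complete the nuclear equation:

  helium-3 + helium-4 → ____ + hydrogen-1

Conserve mass number: 3 + 4 = A + 1, so A = 6.
Conserve atomic number: 2 + 2 = Z + 1, so Z = 3.
Z = 3 is lithium, so the species is lithium-6.

Li-6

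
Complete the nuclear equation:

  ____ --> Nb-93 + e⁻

Zr-93

Conserve mass number: A = 93 + 0, so A = 93.
Conserve atomic number: Z = 41 − 1, so Z = 40.
Z = 40 is zirconium, so the species is Zr-93.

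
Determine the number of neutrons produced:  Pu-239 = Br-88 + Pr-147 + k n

4

Conserve mass number: 239 = 88 + 147 + k, so k = 239 − 235 = 4.
Check atomic number: 94 = 35 + 59 + 0 = 94. ✓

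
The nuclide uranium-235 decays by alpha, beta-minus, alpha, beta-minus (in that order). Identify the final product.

Start: (A, Z) = (235, 92).
After α: (231, 90).
After β⁻: (231, 91).
After α: (227, 89).
After β⁻: (227, 90).
Z = 90 is thorium.

Th-227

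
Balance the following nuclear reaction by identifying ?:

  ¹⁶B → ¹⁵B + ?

neutron

Conserve mass number: 16 = 15 + A, so A = 1.
Conserve atomic number: 5 = 5 + Z, so Z = 0.
A = 1 and Z = 0 is ¹n — a neutron.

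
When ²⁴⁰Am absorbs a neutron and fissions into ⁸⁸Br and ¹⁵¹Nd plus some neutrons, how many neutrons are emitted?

2

Conserve mass number: 241 = 88 + 151 + k, so k = 241 − 239 = 2.
Check atomic number: 95 = 35 + 60 + 0 = 95. ✓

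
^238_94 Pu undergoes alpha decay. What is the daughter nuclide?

U-234

Alpha decay: mass number changes by -4, atomic number by -2.
A: 238 − 4 = 234; Z: 94 − 2 = 92.
Z = 92 is uranium, so the daughter is ^234_92 U.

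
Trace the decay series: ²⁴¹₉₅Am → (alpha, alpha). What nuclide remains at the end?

Start: (A, Z) = (241, 95).
After α: (237, 93).
After α: (233, 91).
Z = 91 is protactinium.

Pa-233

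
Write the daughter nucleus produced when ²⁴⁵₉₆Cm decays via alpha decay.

Pu-241

Alpha decay: mass number changes by -4, atomic number by -2.
A: 245 − 4 = 241; Z: 96 − 2 = 94.
Z = 94 is plutonium, so the daughter is ²⁴¹₉₄Pu.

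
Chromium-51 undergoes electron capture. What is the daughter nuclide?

V-51

Electron capture: mass number changes by +0, atomic number by -1.
A: 51 = 51; Z: 24 − 1 = 23.
Z = 23 is vanadium, so the daughter is vanadium-51.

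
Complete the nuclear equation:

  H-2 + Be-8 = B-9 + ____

Conserve mass number: 2 + 8 = 9 + A, so A = 1.
Conserve atomic number: 1 + 4 = 5 + Z, so Z = 0.
A = 1 and Z = 0 is n — a neutron.

neutron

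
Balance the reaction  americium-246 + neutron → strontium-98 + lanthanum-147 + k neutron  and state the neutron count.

Conserve mass number: 247 = 98 + 147 + k, so k = 247 − 245 = 2.
Check atomic number: 95 = 38 + 57 + 0 = 95. ✓

2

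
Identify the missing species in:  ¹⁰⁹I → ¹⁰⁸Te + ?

Conserve mass number: 109 = 108 + A, so A = 1.
Conserve atomic number: 53 = 52 + Z, so Z = 1.
A = 1 and Z = 1 is ¹H — a proton.

proton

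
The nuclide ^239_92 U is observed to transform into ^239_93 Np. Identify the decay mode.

ΔA = 239 − 239 = 0; ΔZ = 93 − 92 = +1.
A is unchanged and Z rises by 1 — a neutron has become a proton (β⁻ decay).

beta-minus decay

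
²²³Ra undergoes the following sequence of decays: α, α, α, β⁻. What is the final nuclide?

Bi-211

Start: (A, Z) = (223, 88).
After α: (219, 86).
After α: (215, 84).
After α: (211, 82).
After β⁻: (211, 83).
Z = 83 is bismuth.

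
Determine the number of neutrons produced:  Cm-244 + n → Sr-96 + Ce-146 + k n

Conserve mass number: 245 = 96 + 146 + k, so k = 245 − 242 = 3.
Check atomic number: 96 = 38 + 58 + 0 = 96. ✓

3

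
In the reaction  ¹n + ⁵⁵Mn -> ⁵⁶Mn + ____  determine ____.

Conserve mass number: 1 + 55 = 56 + A, so A = 0.
Conserve atomic number: 0 + 25 = 25 + Z, so Z = 0.
A = 0 and Z = 0 is γ — a gamma ray.

gamma ray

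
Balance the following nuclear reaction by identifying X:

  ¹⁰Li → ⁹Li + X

Conserve mass number: 10 = 9 + A, so A = 1.
Conserve atomic number: 3 = 3 + Z, so Z = 0.
A = 1 and Z = 0 is ¹n — a neutron.

neutron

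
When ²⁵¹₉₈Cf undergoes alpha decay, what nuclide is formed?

Alpha decay: mass number changes by -4, atomic number by -2.
A: 251 − 4 = 247; Z: 98 − 2 = 96.
Z = 96 is curium, so the daughter is ²⁴⁷₉₆Cm.

Cm-247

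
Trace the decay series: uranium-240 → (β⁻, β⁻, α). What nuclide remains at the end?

U-236

Start: (A, Z) = (240, 92).
After β⁻: (240, 93).
After β⁻: (240, 94).
After α: (236, 92).
Z = 92 is uranium.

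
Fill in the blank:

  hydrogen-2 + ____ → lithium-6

Conserve mass number: 2 + A = 6, so A = 4.
Conserve atomic number: 1 + Z = 3, so Z = 2.
A = 4 and Z = 2 is helium-4 — an alpha particle.

alpha particle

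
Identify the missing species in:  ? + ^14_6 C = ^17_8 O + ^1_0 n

Conserve mass number: A + 14 = 17 + 1, so A = 4.
Conserve atomic number: Z + 6 = 8 + 0, so Z = 2.
A = 4 and Z = 2 is ^4_2 He — an alpha particle.

alpha particle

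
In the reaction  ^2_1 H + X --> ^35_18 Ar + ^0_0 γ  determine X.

Conserve mass number: 2 + A = 35 + 0, so A = 33.
Conserve atomic number: 1 + Z = 18 + 0, so Z = 17.
Z = 17 is chlorine, so the species is ^33_17 Cl.

Cl-33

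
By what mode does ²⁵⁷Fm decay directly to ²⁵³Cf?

alpha decay

ΔA = 253 − 257 = -4; ΔZ = 98 − 100 = -2.
A drops by 4 and Z drops by 2 — the signature of alpha emission.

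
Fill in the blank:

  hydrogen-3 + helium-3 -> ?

Conserve mass number: 3 + 3 = A, so A = 6.
Conserve atomic number: 1 + 2 = Z, so Z = 3.
Z = 3 is lithium, so the species is lithium-6.

Li-6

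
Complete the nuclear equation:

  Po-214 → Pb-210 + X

Conserve mass number: 214 = 210 + A, so A = 4.
Conserve atomic number: 84 = 82 + Z, so Z = 2.
A = 4 and Z = 2 is He-4 — an alpha particle.

alpha particle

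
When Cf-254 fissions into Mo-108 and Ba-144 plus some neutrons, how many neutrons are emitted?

2

Conserve mass number: 254 = 108 + 144 + k, so k = 254 − 252 = 2.
Check atomic number: 98 = 42 + 56 + 0 = 98. ✓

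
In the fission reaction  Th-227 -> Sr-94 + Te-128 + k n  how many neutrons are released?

Conserve mass number: 227 = 94 + 128 + k, so k = 227 − 222 = 5.
Check atomic number: 90 = 38 + 52 + 0 = 90. ✓

5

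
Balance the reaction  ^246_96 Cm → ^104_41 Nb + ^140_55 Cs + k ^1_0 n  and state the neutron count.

Conserve mass number: 246 = 104 + 140 + k, so k = 246 − 244 = 2.
Check atomic number: 96 = 41 + 55 + 0 = 96. ✓

2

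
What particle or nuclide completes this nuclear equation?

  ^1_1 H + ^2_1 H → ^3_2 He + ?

gamma ray

Conserve mass number: 1 + 2 = 3 + A, so A = 0.
Conserve atomic number: 1 + 1 = 2 + Z, so Z = 0.
A = 0 and Z = 0 is ^0_0 γ — a gamma ray.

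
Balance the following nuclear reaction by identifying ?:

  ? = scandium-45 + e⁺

Conserve mass number: A = 45 + 0, so A = 45.
Conserve atomic number: Z = 21 + 1, so Z = 22.
Z = 22 is titanium, so the species is titanium-45.

Ti-45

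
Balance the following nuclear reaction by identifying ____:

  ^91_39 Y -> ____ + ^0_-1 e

Conserve mass number: 91 = A + 0, so A = 91.
Conserve atomic number: 39 = Z − 1, so Z = 40.
Z = 40 is zirconium, so the species is ^91_40 Zr.

Zr-91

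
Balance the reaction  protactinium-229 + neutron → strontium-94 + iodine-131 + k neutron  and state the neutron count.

Conserve mass number: 230 = 94 + 131 + k, so k = 230 − 225 = 5.
Check atomic number: 91 = 38 + 53 + 0 = 91. ✓

5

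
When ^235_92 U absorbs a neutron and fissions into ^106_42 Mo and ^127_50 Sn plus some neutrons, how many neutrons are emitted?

Conserve mass number: 236 = 106 + 127 + k, so k = 236 − 233 = 3.
Check atomic number: 92 = 42 + 50 + 0 = 92. ✓

3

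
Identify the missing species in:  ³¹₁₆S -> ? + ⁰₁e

P-31

Conserve mass number: 31 = A + 0, so A = 31.
Conserve atomic number: 16 = Z + 1, so Z = 15.
Z = 15 is phosphorus, so the species is ³¹₁₅P.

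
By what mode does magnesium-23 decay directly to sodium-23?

ΔA = 23 − 23 = 0; ΔZ = 11 − 12 = -1.
A is unchanged and Z drops by 1 — a proton has become a neutron (β⁺ emission or electron capture).

beta-plus decay or electron capture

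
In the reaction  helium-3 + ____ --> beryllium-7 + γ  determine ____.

alpha particle

Conserve mass number: 3 + A = 7 + 0, so A = 4.
Conserve atomic number: 2 + Z = 4 + 0, so Z = 2.
A = 4 and Z = 2 is helium-4 — an alpha particle.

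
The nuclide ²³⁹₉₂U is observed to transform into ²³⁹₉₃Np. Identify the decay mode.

beta-minus decay

ΔA = 239 − 239 = 0; ΔZ = 93 − 92 = +1.
A is unchanged and Z rises by 1 — a neutron has become a proton (β⁻ decay).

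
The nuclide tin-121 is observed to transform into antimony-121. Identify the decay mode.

ΔA = 121 − 121 = 0; ΔZ = 51 − 50 = +1.
A is unchanged and Z rises by 1 — a neutron has become a proton (β⁻ decay).

beta-minus decay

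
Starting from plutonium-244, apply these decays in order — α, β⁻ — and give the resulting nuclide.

Np-240

Start: (A, Z) = (244, 94).
After α: (240, 92).
After β⁻: (240, 93).
Z = 93 is neptunium.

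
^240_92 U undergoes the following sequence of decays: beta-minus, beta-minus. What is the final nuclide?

Start: (A, Z) = (240, 92).
After β⁻: (240, 93).
After β⁻: (240, 94).
Z = 94 is plutonium.

Pu-240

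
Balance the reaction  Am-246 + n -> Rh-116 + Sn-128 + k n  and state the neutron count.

Conserve mass number: 247 = 116 + 128 + k, so k = 247 − 244 = 3.
Check atomic number: 95 = 45 + 50 + 0 = 95. ✓

3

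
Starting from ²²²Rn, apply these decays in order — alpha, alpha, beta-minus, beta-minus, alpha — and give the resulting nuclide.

Start: (A, Z) = (222, 86).
After α: (218, 84).
After α: (214, 82).
After β⁻: (214, 83).
After β⁻: (214, 84).
After α: (210, 82).
Z = 82 is lead.

Pb-210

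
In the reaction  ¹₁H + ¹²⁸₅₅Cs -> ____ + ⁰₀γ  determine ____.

Conserve mass number: 1 + 128 = A + 0, so A = 129.
Conserve atomic number: 1 + 55 = Z + 0, so Z = 56.
Z = 56 is barium, so the species is ¹²⁹₅₆Ba.

Ba-129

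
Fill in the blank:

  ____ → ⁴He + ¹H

Conserve mass number: A = 4 + 1, so A = 5.
Conserve atomic number: Z = 2 + 1, so Z = 3.
Z = 3 is lithium, so the species is ⁵Li.

Li-5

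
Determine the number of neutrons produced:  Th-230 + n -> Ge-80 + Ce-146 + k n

Conserve mass number: 231 = 80 + 146 + k, so k = 231 − 226 = 5.
Check atomic number: 90 = 32 + 58 + 0 = 90. ✓

5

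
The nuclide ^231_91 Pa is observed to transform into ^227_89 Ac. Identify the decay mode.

alpha decay

ΔA = 227 − 231 = -4; ΔZ = 89 − 91 = -2.
A drops by 4 and Z drops by 2 — the signature of alpha emission.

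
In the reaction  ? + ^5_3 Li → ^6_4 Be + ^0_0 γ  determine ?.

proton

Conserve mass number: A + 5 = 6 + 0, so A = 1.
Conserve atomic number: Z + 3 = 4 + 0, so Z = 1.
A = 1 and Z = 1 is ^1_1 H — a proton.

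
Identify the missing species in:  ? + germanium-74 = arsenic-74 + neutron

Conserve mass number: A + 74 = 74 + 1, so A = 1.
Conserve atomic number: Z + 32 = 33 + 0, so Z = 1.
A = 1 and Z = 1 is hydrogen-1 — a proton.

proton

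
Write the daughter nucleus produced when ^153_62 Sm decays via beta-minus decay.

Eu-153

Beta-minus decay: mass number changes by +0, atomic number by +1.
A: 153 = 153; Z: 62 + 1 = 63.
Z = 63 is europium, so the daughter is ^153_63 Eu.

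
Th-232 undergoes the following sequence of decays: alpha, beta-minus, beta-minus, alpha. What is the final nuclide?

Ra-224

Start: (A, Z) = (232, 90).
After α: (228, 88).
After β⁻: (228, 89).
After β⁻: (228, 90).
After α: (224, 88).
Z = 88 is radium.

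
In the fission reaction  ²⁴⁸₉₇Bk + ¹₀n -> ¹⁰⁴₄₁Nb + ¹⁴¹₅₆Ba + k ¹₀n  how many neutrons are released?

Conserve mass number: 249 = 104 + 141 + k, so k = 249 − 245 = 4.
Check atomic number: 97 = 41 + 56 + 0 = 97. ✓

4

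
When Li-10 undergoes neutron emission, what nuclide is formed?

Li-9

Neutron emission: mass number changes by -1, atomic number by +0.
A: 10 − 1 = 9; Z: 3 = 3.
Z = 3 is lithium, so the daughter is Li-9.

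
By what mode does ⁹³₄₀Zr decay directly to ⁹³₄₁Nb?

beta-minus decay

ΔA = 93 − 93 = 0; ΔZ = 41 − 40 = +1.
A is unchanged and Z rises by 1 — a neutron has become a proton (β⁻ decay).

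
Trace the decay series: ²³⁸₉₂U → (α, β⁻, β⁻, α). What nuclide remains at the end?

Th-230

Start: (A, Z) = (238, 92).
After α: (234, 90).
After β⁻: (234, 91).
After β⁻: (234, 92).
After α: (230, 90).
Z = 90 is thorium.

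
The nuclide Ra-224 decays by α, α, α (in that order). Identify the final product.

Start: (A, Z) = (224, 88).
After α: (220, 86).
After α: (216, 84).
After α: (212, 82).
Z = 82 is lead.

Pb-212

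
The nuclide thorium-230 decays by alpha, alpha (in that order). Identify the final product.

Rn-222

Start: (A, Z) = (230, 90).
After α: (226, 88).
After α: (222, 86).
Z = 86 is radon.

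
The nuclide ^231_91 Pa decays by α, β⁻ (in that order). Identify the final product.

Start: (A, Z) = (231, 91).
After α: (227, 89).
After β⁻: (227, 90).
Z = 90 is thorium.

Th-227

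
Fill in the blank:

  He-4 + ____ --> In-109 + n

Conserve mass number: 4 + A = 109 + 1, so A = 106.
Conserve atomic number: 2 + Z = 49 + 0, so Z = 47.
Z = 47 is silver, so the species is Ag-106.

Ag-106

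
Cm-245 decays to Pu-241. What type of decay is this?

ΔA = 241 − 245 = -4; ΔZ = 94 − 96 = -2.
A drops by 4 and Z drops by 2 — the signature of alpha emission.

alpha decay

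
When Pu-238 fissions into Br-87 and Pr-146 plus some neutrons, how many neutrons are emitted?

Conserve mass number: 238 = 87 + 146 + k, so k = 238 − 233 = 5.
Check atomic number: 94 = 35 + 59 + 0 = 94. ✓

5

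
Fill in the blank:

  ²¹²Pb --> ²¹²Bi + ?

Conserve mass number: 212 = 212 + A, so A = 0.
Conserve atomic number: 82 = 83 + Z, so Z = -1.
A = 0 and Z = -1 is e⁻ — a beta-minus particle.

beta-minus particle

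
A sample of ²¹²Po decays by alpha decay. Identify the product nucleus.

Pb-208

Alpha decay: mass number changes by -4, atomic number by -2.
A: 212 − 4 = 208; Z: 84 − 2 = 82.
Z = 82 is lead, so the daughter is ²⁰⁸Pb.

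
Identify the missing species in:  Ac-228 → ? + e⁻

Conserve mass number: 228 = A + 0, so A = 228.
Conserve atomic number: 89 = Z − 1, so Z = 90.
Z = 90 is thorium, so the species is Th-228.

Th-228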